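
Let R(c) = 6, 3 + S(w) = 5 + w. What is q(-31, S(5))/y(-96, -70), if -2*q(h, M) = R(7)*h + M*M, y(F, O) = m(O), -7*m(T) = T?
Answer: 137/20 ≈ 6.8500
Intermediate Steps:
S(w) = 2 + w (S(w) = -3 + (5 + w) = 2 + w)
m(T) = -T/7
y(F, O) = -O/7
q(h, M) = -3*h - M²/2 (q(h, M) = -(6*h + M*M)/2 = -(6*h + M²)/2 = -(M² + 6*h)/2 = -3*h - M²/2)
q(-31, S(5))/y(-96, -70) = (-3*(-31) - (2 + 5)²/2)/((-⅐*(-70))) = (93 - ½*7²)/10 = (93 - ½*49)*(⅒) = (93 - 49/2)*(⅒) = (137/2)*(⅒) = 137/20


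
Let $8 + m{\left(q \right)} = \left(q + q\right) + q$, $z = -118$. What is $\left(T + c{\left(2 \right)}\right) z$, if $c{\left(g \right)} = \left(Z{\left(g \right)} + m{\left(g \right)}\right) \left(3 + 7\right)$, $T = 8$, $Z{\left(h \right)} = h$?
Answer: $-944$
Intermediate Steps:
$m{\left(q \right)} = -8 + 3 q$ ($m{\left(q \right)} = -8 + \left(\left(q + q\right) + q\right) = -8 + \left(2 q + q\right) = -8 + 3 q$)
$c{\left(g \right)} = -80 + 40 g$ ($c{\left(g \right)} = \left(g + \left(-8 + 3 g\right)\right) \left(3 + 7\right) = \left(-8 + 4 g\right) 10 = -80 + 40 g$)
$\left(T + c{\left(2 \right)}\right) z = \left(8 + \left(-80 + 40 \cdot 2\right)\right) \left(-118\right) = \left(8 + \left(-80 + 80\right)\right) \left(-118\right) = \left(8 + 0\right) \left(-118\right) = 8 \left(-118\right) = -944$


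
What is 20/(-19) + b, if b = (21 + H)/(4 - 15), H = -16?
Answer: -315/209 ≈ -1.5072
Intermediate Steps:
b = -5/11 (b = (21 - 16)/(4 - 15) = 5/(-11) = 5*(-1/11) = -5/11 ≈ -0.45455)
20/(-19) + b = 20/(-19) - 5/11 = -1/19*20 - 5/11 = -20/19 - 5/11 = -315/209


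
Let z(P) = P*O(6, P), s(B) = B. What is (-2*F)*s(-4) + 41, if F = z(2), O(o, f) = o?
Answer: 137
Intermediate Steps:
z(P) = 6*P (z(P) = P*6 = 6*P)
F = 12 (F = 6*2 = 12)
(-2*F)*s(-4) + 41 = -2*12*(-4) + 41 = -24*(-4) + 41 = 96 + 41 = 137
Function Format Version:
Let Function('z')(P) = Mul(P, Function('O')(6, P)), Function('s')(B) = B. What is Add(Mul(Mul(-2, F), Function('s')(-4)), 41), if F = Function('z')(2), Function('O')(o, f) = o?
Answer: 137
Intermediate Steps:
Function('z')(P) = Mul(6, P) (Function('z')(P) = Mul(P, 6) = Mul(6, P))
F = 12 (F = Mul(6, 2) = 12)
Add(Mul(Mul(-2, F), Function('s')(-4)), 41) = Add(Mul(Mul(-2, 12), -4), 41) = Add(Mul(-24, -4), 41) = Add(96, 41) = 137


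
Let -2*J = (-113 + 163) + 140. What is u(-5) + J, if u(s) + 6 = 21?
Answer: -80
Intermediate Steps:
u(s) = 15 (u(s) = -6 + 21 = 15)
J = -95 (J = -((-113 + 163) + 140)/2 = -(50 + 140)/2 = -½*190 = -95)
u(-5) + J = 15 - 95 = -80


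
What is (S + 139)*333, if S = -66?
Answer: 24309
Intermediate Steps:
(S + 139)*333 = (-66 + 139)*333 = 73*333 = 24309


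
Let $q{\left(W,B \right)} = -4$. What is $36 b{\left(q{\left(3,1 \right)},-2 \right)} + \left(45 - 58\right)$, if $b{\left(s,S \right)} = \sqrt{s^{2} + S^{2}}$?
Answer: $-13 + 72 \sqrt{5} \approx 148.0$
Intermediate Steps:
$b{\left(s,S \right)} = \sqrt{S^{2} + s^{2}}$
$36 b{\left(q{\left(3,1 \right)},-2 \right)} + \left(45 - 58\right) = 36 \sqrt{\left(-2\right)^{2} + \left(-4\right)^{2}} + \left(45 - 58\right) = 36 \sqrt{4 + 16} + \left(45 - 58\right) = 36 \sqrt{20} - 13 = 36 \cdot 2 \sqrt{5} - 13 = 72 \sqrt{5} - 13 = -13 + 72 \sqrt{5}$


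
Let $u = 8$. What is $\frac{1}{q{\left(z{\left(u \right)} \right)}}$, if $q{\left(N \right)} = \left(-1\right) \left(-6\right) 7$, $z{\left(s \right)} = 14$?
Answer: $\frac{1}{42} \approx 0.02381$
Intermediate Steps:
$q{\left(N \right)} = 42$ ($q{\left(N \right)} = 6 \cdot 7 = 42$)
$\frac{1}{q{\left(z{\left(u \right)} \right)}} = \frac{1}{42}$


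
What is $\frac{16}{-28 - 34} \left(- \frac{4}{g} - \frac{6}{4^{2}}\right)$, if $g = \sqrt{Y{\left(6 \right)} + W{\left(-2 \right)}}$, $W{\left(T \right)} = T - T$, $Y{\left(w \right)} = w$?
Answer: $\frac{3}{31} + \frac{16 \sqrt{6}}{93} \approx 0.51819$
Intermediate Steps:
$W{\left(T \right)} = 0$
$g = \sqrt{6}$ ($g = \sqrt{6 + 0} = \sqrt{6} \approx 2.4495$)
$\frac{16}{-28 - 34} \left(- \frac{4}{g} - \frac{6}{4^{2}}\right) = \frac{16}{-28 - 34} \left(- \frac{4}{\sqrt{6}} - \frac{6}{4^{2}}\right) = \frac{16}{-62} \left(- 4 \frac{\sqrt{6}}{6} - \frac{6}{16}\right) = 16 \left(- \frac{1}{62}\right) \left(- \frac{2 \sqrt{6}}{3} - \frac{3}{8}\right) = - \frac{8 \left(- \frac{2 \sqrt{6}}{3} - \frac{3}{8}\right)}{31} = - \frac{8 \left(- \frac{3}{8} - \frac{2 \sqrt{6}}{3}\right)}{31} = \frac{3}{31} + \frac{16 \sqrt{6}}{93}$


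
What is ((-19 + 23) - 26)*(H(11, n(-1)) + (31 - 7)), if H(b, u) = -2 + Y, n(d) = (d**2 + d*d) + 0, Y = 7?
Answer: -638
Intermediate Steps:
n(d) = 2*d**2 (n(d) = (d**2 + d**2) + 0 = 2*d**2 + 0 = 2*d**2)
H(b, u) = 5 (H(b, u) = -2 + 7 = 5)
((-19 + 23) - 26)*(H(11, n(-1)) + (31 - 7)) = ((-19 + 23) - 26)*(5 + (31 - 7)) = (4 - 26)*(5 + 24) = -22*29 = -638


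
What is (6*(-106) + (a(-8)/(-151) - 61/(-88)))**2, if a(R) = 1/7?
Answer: 3492075662001369/8651976256 ≈ 4.0362e+5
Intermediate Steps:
a(R) = 1/7
(6*(-106) + (a(-8)/(-151) - 61/(-88)))**2 = (6*(-106) + ((1/7)/(-151) - 61/(-88)))**2 = (-636 + ((1/7)*(-1/151) - 61*(-1/88)))**2 = (-636 + (-1/1057 + 61/88))**2 = (-636 + 64389/93016)**2 = (-59093787/93016)**2 = 3492075662001369/8651976256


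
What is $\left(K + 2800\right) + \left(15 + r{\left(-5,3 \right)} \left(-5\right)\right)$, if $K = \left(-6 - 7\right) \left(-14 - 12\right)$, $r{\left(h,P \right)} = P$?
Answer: $3138$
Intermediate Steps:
$K = 338$ ($K = \left(-6 - 7\right) \left(-26\right) = \left(-13\right) \left(-26\right) = 338$)
$\left(K + 2800\right) + \left(15 + r{\left(-5,3 \right)} \left(-5\right)\right) = \left(338 + 2800\right) + \left(15 + 3 \left(-5\right)\right) = 3138 + \left(15 - 15\right) = 3138 + 0 = 3138$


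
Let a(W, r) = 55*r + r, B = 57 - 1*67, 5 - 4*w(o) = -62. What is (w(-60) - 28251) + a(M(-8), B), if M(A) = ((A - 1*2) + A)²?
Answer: -115177/4 ≈ -28794.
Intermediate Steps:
w(o) = 67/4 (w(o) = 5/4 - ¼*(-62) = 5/4 + 31/2 = 67/4)
M(A) = (-2 + 2*A)² (M(A) = ((A - 2) + A)² = ((-2 + A) + A)² = (-2 + 2*A)²)
B = -10 (B = 57 - 67 = -10)
a(W, r) = 56*r
(w(-60) - 28251) + a(M(-8), B) = (67/4 - 28251) + 56*(-10) = -112937/4 - 560 = -115177/4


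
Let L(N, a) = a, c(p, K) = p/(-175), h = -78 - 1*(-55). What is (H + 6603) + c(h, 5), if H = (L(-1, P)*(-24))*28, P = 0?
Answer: 1155548/175 ≈ 6603.1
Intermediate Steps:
h = -23 (h = -78 + 55 = -23)
c(p, K) = -p/175 (c(p, K) = p*(-1/175) = -p/175)
H = 0 (H = (0*(-24))*28 = 0*28 = 0)
(H + 6603) + c(h, 5) = (0 + 6603) - 1/175*(-23) = 6603 + 23/175 = 1155548/175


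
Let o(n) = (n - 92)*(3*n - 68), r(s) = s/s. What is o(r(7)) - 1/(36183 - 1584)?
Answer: 204653084/34599 ≈ 5915.0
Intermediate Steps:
r(s) = 1
o(n) = (-92 + n)*(-68 + 3*n)
o(r(7)) - 1/(36183 - 1584) = (6256 - 344*1 + 3*1²) - 1/(36183 - 1584) = (6256 - 344 + 3*1) - 1/34599 = (6256 - 344 + 3) - 1*1/34599 = 5915 - 1/34599 = 204653084/34599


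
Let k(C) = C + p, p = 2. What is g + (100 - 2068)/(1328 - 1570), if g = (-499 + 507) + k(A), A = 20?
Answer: 4614/121 ≈ 38.132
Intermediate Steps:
k(C) = 2 + C (k(C) = C + 2 = 2 + C)
g = 30 (g = (-499 + 507) + (2 + 20) = 8 + 22 = 30)
g + (100 - 2068)/(1328 - 1570) = 30 + (100 - 2068)/(1328 - 1570) = 30 - 1968/(-242) = 30 - 1968*(-1/242) = 30 + 984/121 = 4614/121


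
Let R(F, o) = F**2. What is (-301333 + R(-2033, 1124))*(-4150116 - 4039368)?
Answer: -31380104453904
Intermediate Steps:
(-301333 + R(-2033, 1124))*(-4150116 - 4039368) = (-301333 + (-2033)**2)*(-4150116 - 4039368) = (-301333 + 4133089)*(-8189484) = 3831756*(-8189484) = -31380104453904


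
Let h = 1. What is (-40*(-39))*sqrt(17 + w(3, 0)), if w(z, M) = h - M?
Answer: 4680*sqrt(2) ≈ 6618.5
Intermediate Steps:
w(z, M) = 1 - M
(-40*(-39))*sqrt(17 + w(3, 0)) = (-40*(-39))*sqrt(17 + (1 - 1*0)) = 1560*sqrt(17 + (1 + 0)) = 1560*sqrt(17 + 1) = 1560*sqrt(18) = 1560*(3*sqrt(2)) = 4680*sqrt(2)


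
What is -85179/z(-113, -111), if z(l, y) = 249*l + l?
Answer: 85179/28250 ≈ 3.0152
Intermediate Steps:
z(l, y) = 250*l
-85179/z(-113, -111) = -85179/(250*(-113)) = -85179/(-28250) = -85179*(-1/28250) = 85179/28250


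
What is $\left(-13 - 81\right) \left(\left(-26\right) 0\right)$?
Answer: $0$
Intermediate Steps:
$\left(-13 - 81\right) \left(\left(-26\right) 0\right) = \left(-94\right) 0 = 0$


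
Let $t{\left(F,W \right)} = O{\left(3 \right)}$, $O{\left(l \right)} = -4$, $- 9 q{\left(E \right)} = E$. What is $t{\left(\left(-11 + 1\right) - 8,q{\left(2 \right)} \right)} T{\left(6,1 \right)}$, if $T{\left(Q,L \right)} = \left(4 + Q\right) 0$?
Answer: $0$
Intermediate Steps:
$T{\left(Q,L \right)} = 0$
$q{\left(E \right)} = - \frac{E}{9}$
$t{\left(F,W \right)} = -4$
$t{\left(\left(-11 + 1\right) - 8,q{\left(2 \right)} \right)} T{\left(6,1 \right)} = \left(-4\right) 0 = 0$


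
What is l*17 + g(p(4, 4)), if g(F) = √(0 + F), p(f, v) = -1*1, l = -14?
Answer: -238 + I ≈ -238.0 + 1.0*I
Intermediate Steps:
p(f, v) = -1
g(F) = √F
l*17 + g(p(4, 4)) = -14*17 + √(-1) = -238 + I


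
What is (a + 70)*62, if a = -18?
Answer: 3224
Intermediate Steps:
(a + 70)*62 = (-18 + 70)*62 = 52*62 = 3224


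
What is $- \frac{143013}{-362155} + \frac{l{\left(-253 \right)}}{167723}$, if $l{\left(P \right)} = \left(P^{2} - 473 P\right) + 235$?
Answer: $\frac{90591581914}{60741723065} \approx 1.4914$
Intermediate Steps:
$l{\left(P \right)} = 235 + P^{2} - 473 P$
$- \frac{143013}{-362155} + \frac{l{\left(-253 \right)}}{167723} = - \frac{143013}{-362155} + \frac{235 + \left(-253\right)^{2} - -119669}{167723} = \left(-143013\right) \left(- \frac{1}{362155}\right) + \left(235 + 64009 + 119669\right) \frac{1}{167723} = \frac{143013}{362155} + 183913 \cdot \frac{1}{167723} = \frac{143013}{362155} + \frac{183913}{167723} = \frac{90591581914}{60741723065}$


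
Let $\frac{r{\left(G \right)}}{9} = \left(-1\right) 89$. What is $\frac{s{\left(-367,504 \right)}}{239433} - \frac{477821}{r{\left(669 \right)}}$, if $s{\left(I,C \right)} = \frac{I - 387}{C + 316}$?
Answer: $\frac{15635502350051}{26210730510} \approx 596.53$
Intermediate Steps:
$s{\left(I,C \right)} = \frac{-387 + I}{316 + C}$
$r{\left(G \right)} = -801$ ($r{\left(G \right)} = 9 \left(\left(-1\right) 89\right) = 9 \left(-89\right) = -801$)
$\frac{s{\left(-367,504 \right)}}{239433} - \frac{477821}{r{\left(669 \right)}} = \frac{\frac{1}{316 + 504} \left(-387 - 367\right)}{239433} - \frac{477821}{-801} = \frac{1}{820} \left(-754\right) \frac{1}{239433} - - \frac{477821}{801} = \frac{1}{820} \left(-754\right) \frac{1}{239433} + \frac{477821}{801} = \left(- \frac{377}{410}\right) \frac{1}{239433} + \frac{477821}{801} = - \frac{377}{98167530} + \frac{477821}{801} = \frac{15635502350051}{26210730510}$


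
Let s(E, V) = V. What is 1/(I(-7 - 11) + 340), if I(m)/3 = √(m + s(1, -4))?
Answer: 170/57899 - 3*I*√22/115798 ≈ 0.0029361 - 0.00012152*I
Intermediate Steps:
I(m) = 3*√(-4 + m) (I(m) = 3*√(m - 4) = 3*√(-4 + m))
1/(I(-7 - 11) + 340) = 1/(3*√(-4 + (-7 - 11)) + 340) = 1/(3*√(-4 - 18) + 340) = 1/(3*√(-22) + 340) = 1/(3*(I*√22) + 340) = 1/(3*I*√22 + 340) = 1/(340 + 3*I*√22)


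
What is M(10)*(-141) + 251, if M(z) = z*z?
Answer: -13849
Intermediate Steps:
M(z) = z**2
M(10)*(-141) + 251 = 10**2*(-141) + 251 = 100*(-141) + 251 = -14100 + 251 = -13849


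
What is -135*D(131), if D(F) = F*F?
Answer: -2316735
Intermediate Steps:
D(F) = F²
-135*D(131) = -135*131² = -135*17161 = -2316735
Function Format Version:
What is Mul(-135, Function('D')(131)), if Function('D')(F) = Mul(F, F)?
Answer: -2316735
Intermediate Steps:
Function('D')(F) = Pow(F, 2)
Mul(-135, Function('D')(131)) = Mul(-135, Pow(131, 2)) = Mul(-135, 17161) = -2316735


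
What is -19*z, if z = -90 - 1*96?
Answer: 3534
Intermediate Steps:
z = -186 (z = -90 - 96 = -186)
-19*z = -19*(-186) = 3534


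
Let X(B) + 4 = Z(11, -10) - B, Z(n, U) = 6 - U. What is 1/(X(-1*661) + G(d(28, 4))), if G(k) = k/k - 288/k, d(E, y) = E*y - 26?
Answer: 43/28838 ≈ 0.0014911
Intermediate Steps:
d(E, y) = -26 + E*y
G(k) = 1 - 288/k
X(B) = 12 - B (X(B) = -4 + ((6 - 1*(-10)) - B) = -4 + ((6 + 10) - B) = -4 + (16 - B) = 12 - B)
1/(X(-1*661) + G(d(28, 4))) = 1/((12 - (-1)*661) + (-288 + (-26 + 28*4))/(-26 + 28*4)) = 1/((12 - 1*(-661)) + (-288 + (-26 + 112))/(-26 + 112)) = 1/((12 + 661) + (-288 + 86)/86) = 1/(673 + (1/86)*(-202)) = 1/(673 - 101/43) = 1/(28838/43) = 43/28838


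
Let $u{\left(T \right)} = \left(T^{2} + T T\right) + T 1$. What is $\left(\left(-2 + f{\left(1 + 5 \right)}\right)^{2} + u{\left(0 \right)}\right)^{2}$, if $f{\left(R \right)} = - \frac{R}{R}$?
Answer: $81$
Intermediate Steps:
$f{\left(R \right)} = -1$ ($f{\left(R \right)} = \left(-1\right) 1 = -1$)
$u{\left(T \right)} = T + 2 T^{2}$ ($u{\left(T \right)} = \left(T^{2} + T^{2}\right) + T = 2 T^{2} + T = T + 2 T^{2}$)
$\left(\left(-2 + f{\left(1 + 5 \right)}\right)^{2} + u{\left(0 \right)}\right)^{2} = \left(\left(-2 - 1\right)^{2} + 0 \left(1 + 2 \cdot 0\right)\right)^{2} = \left(\left(-3\right)^{2} + 0 \left(1 + 0\right)\right)^{2} = \left(9 + 0 \cdot 1\right)^{2} = \left(9 + 0\right)^{2} = 9^{2} = 81$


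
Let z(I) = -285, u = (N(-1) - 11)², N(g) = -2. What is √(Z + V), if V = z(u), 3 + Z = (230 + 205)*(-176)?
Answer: 4*I*√4803 ≈ 277.21*I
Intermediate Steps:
Z = -76563 (Z = -3 + (230 + 205)*(-176) = -3 + 435*(-176) = -3 - 76560 = -76563)
u = 169 (u = (-2 - 11)² = (-13)² = 169)
V = -285
√(Z + V) = √(-76563 - 285) = √(-76848) = 4*I*√4803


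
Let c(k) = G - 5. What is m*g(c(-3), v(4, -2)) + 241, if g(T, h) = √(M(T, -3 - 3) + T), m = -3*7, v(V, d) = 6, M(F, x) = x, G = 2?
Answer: 241 - 63*I ≈ 241.0 - 63.0*I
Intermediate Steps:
c(k) = -3 (c(k) = 2 - 5 = -3)
m = -21
g(T, h) = √(-6 + T) (g(T, h) = √((-3 - 3) + T) = √(-6 + T))
m*g(c(-3), v(4, -2)) + 241 = -21*√(-6 - 3) + 241 = -63*I + 241 = 241 - 63*I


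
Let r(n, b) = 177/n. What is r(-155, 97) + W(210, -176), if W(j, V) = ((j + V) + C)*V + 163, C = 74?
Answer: -2921152/155 ≈ -18846.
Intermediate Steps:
W(j, V) = 163 + V*(74 + V + j) (W(j, V) = ((j + V) + 74)*V + 163 = ((V + j) + 74)*V + 163 = (74 + V + j)*V + 163 = V*(74 + V + j) + 163 = 163 + V*(74 + V + j))
r(-155, 97) + W(210, -176) = 177/(-155) + (163 + (-176)² + 74*(-176) - 176*210) = 177*(-1/155) + (163 + 30976 - 13024 - 36960) = -177/155 - 18845 = -2921152/155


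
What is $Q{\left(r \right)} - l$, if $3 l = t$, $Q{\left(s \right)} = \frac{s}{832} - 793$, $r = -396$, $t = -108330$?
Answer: $\frac{7345837}{208} \approx 35317.0$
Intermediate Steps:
$Q{\left(s \right)} = -793 + \frac{s}{832}$ ($Q{\left(s \right)} = s \frac{1}{832} - 793 = \frac{s}{832} - 793 = -793 + \frac{s}{832}$)
$l = -36110$ ($l = \frac{1}{3} \left(-108330\right) = -36110$)
$Q{\left(r \right)} - l = \left(-793 + \frac{1}{832} \left(-396\right)\right) - -36110 = \left(-793 - \frac{99}{208}\right) + 36110 = - \frac{165043}{208} + 36110 = \frac{7345837}{208}$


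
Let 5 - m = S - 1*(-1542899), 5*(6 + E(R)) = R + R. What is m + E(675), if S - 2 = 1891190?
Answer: -3433822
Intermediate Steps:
E(R) = -6 + 2*R/5 (E(R) = -6 + (R + R)/5 = -6 + (2*R)/5 = -6 + 2*R/5)
S = 1891192 (S = 2 + 1891190 = 1891192)
m = -3434086 (m = 5 - (1891192 - 1*(-1542899)) = 5 - (1891192 + 1542899) = 5 - 1*3434091 = 5 - 3434091 = -3434086)
m + E(675) = -3434086 + (-6 + (⅖)*675) = -3434086 + (-6 + 270) = -3434086 + 264 = -3433822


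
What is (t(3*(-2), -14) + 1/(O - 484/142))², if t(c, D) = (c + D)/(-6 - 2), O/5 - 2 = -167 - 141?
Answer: 74043307881/11853112384 ≈ 6.2467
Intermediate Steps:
O = -1530 (O = 10 + 5*(-167 - 141) = 10 + 5*(-308) = 10 - 1540 = -1530)
t(c, D) = -D/8 - c/8 (t(c, D) = (D + c)/(-8) = (D + c)*(-⅛) = -D/8 - c/8)
(t(3*(-2), -14) + 1/(O - 484/142))² = ((-⅛*(-14) - 3*(-2)/8) + 1/(-1530 - 484/142))² = ((7/4 - ⅛*(-6)) + 1/(-1530 - 484*1/142))² = ((7/4 + ¾) + 1/(-1530 - 242/71))² = (5/2 + 1/(-108872/71))² = (5/2 - 71/108872)² = (272109/108872)² = 74043307881/11853112384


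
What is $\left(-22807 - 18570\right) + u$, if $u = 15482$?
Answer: $-25895$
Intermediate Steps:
$\left(-22807 - 18570\right) + u = \left(-22807 - 18570\right) + 15482 = -41377 + 15482 = -25895$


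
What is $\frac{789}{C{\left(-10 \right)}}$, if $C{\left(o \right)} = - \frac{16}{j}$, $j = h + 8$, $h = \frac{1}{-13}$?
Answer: $- \frac{81267}{208} \approx -390.71$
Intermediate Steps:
$h = - \frac{1}{13} \approx -0.076923$
$j = \frac{103}{13}$ ($j = - \frac{1}{13} + 8 = \frac{103}{13} \approx 7.9231$)
$C{\left(o \right)} = - \frac{208}{103}$ ($C{\left(o \right)} = - \frac{16}{\frac{103}{13}} = \left(-16\right) \frac{13}{103} = - \frac{208}{103}$)
$\frac{789}{C{\left(-10 \right)}} = \frac{789}{- \frac{208}{103}} = 789 \left(- \frac{103}{208}\right) = - \frac{81267}{208}$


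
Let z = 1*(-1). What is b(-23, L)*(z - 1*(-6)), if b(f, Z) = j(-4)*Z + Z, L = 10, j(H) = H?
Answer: -150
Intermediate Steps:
z = -1
b(f, Z) = -3*Z (b(f, Z) = -4*Z + Z = -3*Z)
b(-23, L)*(z - 1*(-6)) = (-3*10)*(-1 - 1*(-6)) = -30*(-1 + 6) = -30*5 = -150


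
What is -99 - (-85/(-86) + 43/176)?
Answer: -758561/7568 ≈ -100.23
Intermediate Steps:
-99 - (-85/(-86) + 43/176) = -99 - (-85*(-1/86) + 43*(1/176)) = -99 - (85/86 + 43/176) = -99 - 1*9329/7568 = -99 - 9329/7568 = -758561/7568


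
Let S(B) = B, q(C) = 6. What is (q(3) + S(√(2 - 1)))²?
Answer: 49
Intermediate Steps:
(q(3) + S(√(2 - 1)))² = (6 + √(2 - 1))² = (6 + √1)² = (6 + 1)² = 7² = 49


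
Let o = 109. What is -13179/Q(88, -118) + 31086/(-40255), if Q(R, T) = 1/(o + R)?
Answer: -104512598151/40255 ≈ -2.5963e+6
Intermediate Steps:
Q(R, T) = 1/(109 + R)
-13179/Q(88, -118) + 31086/(-40255) = -13179/(1/(109 + 88)) + 31086/(-40255) = -13179/(1/197) + 31086*(-1/40255) = -13179/1/197 - 31086/40255 = -13179*197 - 31086/40255 = -2596263 - 31086/40255 = -104512598151/40255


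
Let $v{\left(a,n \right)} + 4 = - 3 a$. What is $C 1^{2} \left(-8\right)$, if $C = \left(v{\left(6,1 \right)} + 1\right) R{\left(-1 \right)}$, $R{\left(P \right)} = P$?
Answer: $-168$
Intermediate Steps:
$v{\left(a,n \right)} = -4 - 3 a$
$C = 21$ ($C = \left(\left(-4 - 18\right) + 1\right) \left(-1\right) = \left(-22 + 1\right) \left(-1\right) = \left(-21\right) \left(-1\right) = 21$)
$C 1^{2} \left(-8\right) = 21 \cdot 1^{2} \left(-8\right) = 21 \cdot 1 \left(-8\right) = 21 \left(-8\right) = -168$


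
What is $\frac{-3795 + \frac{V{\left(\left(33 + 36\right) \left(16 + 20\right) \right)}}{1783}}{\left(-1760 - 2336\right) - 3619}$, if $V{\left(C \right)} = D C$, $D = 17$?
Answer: $\frac{6724257}{13755845} \approx 0.48883$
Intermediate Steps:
$V{\left(C \right)} = 17 C$
$\frac{-3795 + \frac{V{\left(\left(33 + 36\right) \left(16 + 20\right) \right)}}{1783}}{\left(-1760 - 2336\right) - 3619} = \frac{-3795 + \frac{17 \left(33 + 36\right) \left(16 + 20\right)}{1783}}{\left(-1760 - 2336\right) - 3619} = \frac{-3795 + 17 \cdot 69 \cdot 36 \cdot \frac{1}{1783}}{\left(-1760 - 2336\right) - 3619} = \frac{-3795 + 17 \cdot 2484 \cdot \frac{1}{1783}}{-4096 - 3619} = \frac{-3795 + 42228 \cdot \frac{1}{1783}}{-7715} = \left(-3795 + \frac{42228}{1783}\right) \left(- \frac{1}{7715}\right) = \left(- \frac{6724257}{1783}\right) \left(- \frac{1}{7715}\right) = \frac{6724257}{13755845}$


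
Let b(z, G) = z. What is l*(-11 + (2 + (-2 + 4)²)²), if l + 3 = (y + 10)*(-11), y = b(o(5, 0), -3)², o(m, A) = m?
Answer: -9700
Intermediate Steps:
y = 25 (y = 5² = 25)
l = -388 (l = -3 + (25 + 10)*(-11) = -3 + 35*(-11) = -3 - 385 = -388)
l*(-11 + (2 + (-2 + 4)²)²) = -388*(-11 + (2 + (-2 + 4)²)²) = -388*(-11 + (2 + 2²)²) = -388*(-11 + (2 + 4)²) = -388*(-11 + 6²) = -388*(-11 + 36) = -388*25 = -9700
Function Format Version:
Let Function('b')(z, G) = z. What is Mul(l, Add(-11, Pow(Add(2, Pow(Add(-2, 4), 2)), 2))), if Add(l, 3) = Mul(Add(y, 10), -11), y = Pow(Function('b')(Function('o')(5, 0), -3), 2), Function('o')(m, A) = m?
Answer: -9700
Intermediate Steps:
y = 25 (y = Pow(5, 2) = 25)
l = -388 (l = Add(-3, Mul(Add(25, 10), -11)) = Add(-3, Mul(35, -11)) = Add(-3, -385) = -388)
Mul(l, Add(-11, Pow(Add(2, Pow(Add(-2, 4), 2)), 2))) = Mul(-388, Add(-11, Pow(Add(2, Pow(Add(-2, 4), 2)), 2))) = Mul(-388, Add(-11, Pow(Add(2, Pow(2, 2)), 2))) = Mul(-388, Add(-11, Pow(Add(2, 4), 2))) = Mul(-388, Add(-11, Pow(6, 2))) = Mul(-388, Add(-11, 36)) = Mul(-388, 25) = -9700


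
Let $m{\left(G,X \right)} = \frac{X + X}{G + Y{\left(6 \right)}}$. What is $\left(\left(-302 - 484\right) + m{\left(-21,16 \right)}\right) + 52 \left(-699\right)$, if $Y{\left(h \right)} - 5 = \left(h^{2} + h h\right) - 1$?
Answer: $- \frac{2042338}{55} \approx -37133.0$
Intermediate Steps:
$Y{\left(h \right)} = 4 + 2 h^{2}$ ($Y{\left(h \right)} = 5 - \left(1 - h^{2} - h h\right) = 5 + \left(\left(h^{2} + h^{2}\right) - 1\right) = 5 + \left(2 h^{2} - 1\right) = 5 + \left(-1 + 2 h^{2}\right) = 4 + 2 h^{2}$)
$m{\left(G,X \right)} = \frac{2 X}{76 + G}$ ($m{\left(G,X \right)} = \frac{X + X}{G + \left(4 + 2 \cdot 6^{2}\right)} = \frac{2 X}{G + \left(4 + 2 \cdot 36\right)} = \frac{2 X}{G + \left(4 + 72\right)} = \frac{2 X}{G + 76} = \frac{2 X}{76 + G}$)
$\left(\left(-302 - 484\right) + m{\left(-21,16 \right)}\right) + 52 \left(-699\right) = \left(\left(-302 - 484\right) + 2 \cdot 16 \frac{1}{76 - 21}\right) + 52 \left(-699\right) = \left(-786 + 2 \cdot 16 \cdot \frac{1}{55}\right) - 36348 = \left(-786 + \frac{32}{55}\right) - 36348 = - \frac{43198}{55} - 36348 = - \frac{2042338}{55}$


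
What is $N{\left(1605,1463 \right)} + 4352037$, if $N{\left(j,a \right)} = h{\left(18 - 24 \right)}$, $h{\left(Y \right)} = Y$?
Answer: $4352031$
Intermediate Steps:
$N{\left(j,a \right)} = -6$ ($N{\left(j,a \right)} = 18 - 24 = -6$)
$N{\left(1605,1463 \right)} + 4352037 = -6 + 4352037 = 4352031$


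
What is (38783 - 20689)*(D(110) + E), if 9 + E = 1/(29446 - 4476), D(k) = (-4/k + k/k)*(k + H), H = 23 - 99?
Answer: 5368299813/12485 ≈ 4.2998e+5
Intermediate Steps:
H = -76
D(k) = (1 - 4/k)*(-76 + k) (D(k) = (-4/k + k/k)*(k - 76) = (-4/k + 1)*(-76 + k) = (1 - 4/k)*(-76 + k))
E = -224729/24970 (E = -9 + 1/(29446 - 4476) = -9 + 1/24970 = -224729/24970 ≈ -9.0000)
(38783 - 20689)*(D(110) + E) = (38783 - 20689)*((-80 + 110 + 304/110) - 224729/24970) = 18094*((-80 + 110 + 304*(1/110)) - 224729/24970) = 18094*((-80 + 110 + 152/55) - 224729/24970) = 18094*(1802/55 - 224729/24970) = 18094*(593379/24970) = 5368299813/12485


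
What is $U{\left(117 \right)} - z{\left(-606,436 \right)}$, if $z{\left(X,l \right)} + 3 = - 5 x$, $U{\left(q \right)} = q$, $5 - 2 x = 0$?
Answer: $\frac{265}{2} \approx 132.5$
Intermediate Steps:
$x = \frac{5}{2}$ ($x = \frac{5}{2} - 0 = \frac{5}{2} + 0 = \frac{5}{2} \approx 2.5$)
$z{\left(X,l \right)} = - \frac{31}{2}$ ($z{\left(X,l \right)} = -3 - \frac{25}{2} = - \frac{31}{2}$)
$U{\left(117 \right)} - z{\left(-606,436 \right)} = 117 - - \frac{31}{2} = 117 + \frac{31}{2} = \frac{265}{2}$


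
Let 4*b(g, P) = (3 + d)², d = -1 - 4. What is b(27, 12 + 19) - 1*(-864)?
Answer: 865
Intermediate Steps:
d = -5
b(g, P) = 1 (b(g, P) = (3 - 5)²/4 = (¼)*(-2)² = (¼)*4 = 1)
b(27, 12 + 19) - 1*(-864) = 1 - 1*(-864) = 1 + 864 = 865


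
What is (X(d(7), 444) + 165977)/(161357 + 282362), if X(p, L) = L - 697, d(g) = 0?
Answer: 165724/443719 ≈ 0.37349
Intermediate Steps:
X(p, L) = -697 + L
(X(d(7), 444) + 165977)/(161357 + 282362) = ((-697 + 444) + 165977)/(161357 + 282362) = (-253 + 165977)/443719 = 165724*(1/443719) = 165724/443719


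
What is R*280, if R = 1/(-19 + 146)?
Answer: 280/127 ≈ 2.2047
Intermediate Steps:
R = 1/127 ≈ 0.0078740
R*280 = (1/127)*280 = 280/127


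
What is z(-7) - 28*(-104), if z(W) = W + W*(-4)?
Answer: 2933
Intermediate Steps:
z(W) = -3*W (z(W) = W - 4*W = -3*W)
z(-7) - 28*(-104) = -3*(-7) - 28*(-104) = 21 + 2912 = 2933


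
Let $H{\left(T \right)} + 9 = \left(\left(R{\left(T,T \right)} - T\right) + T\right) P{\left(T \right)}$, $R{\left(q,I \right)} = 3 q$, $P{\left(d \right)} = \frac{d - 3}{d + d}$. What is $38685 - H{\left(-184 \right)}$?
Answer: $\frac{77949}{2} \approx 38975.0$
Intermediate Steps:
$P{\left(d \right)} = \frac{-3 + d}{2 d}$
$H{\left(T \right)} = - \frac{27}{2} + \frac{3 T}{2}$ ($H{\left(T \right)} = -9 + \left(\left(3 T - T\right) + T\right) \frac{-3 + T}{2 T} = -9 + \left(2 T + T\right) \frac{-3 + T}{2 T} = -9 + 3 T \frac{-3 + T}{2 T} = -9 + \left(- \frac{9}{2} + \frac{3 T}{2}\right) = - \frac{27}{2} + \frac{3 T}{2}$)
$38685 - H{\left(-184 \right)} = 38685 - \left(- \frac{27}{2} + \frac{3}{2} \left(-184\right)\right) = 38685 - \left(- \frac{27}{2} - 276\right) = 38685 - - \frac{579}{2} = 38685 + \frac{579}{2} = \frac{77949}{2}$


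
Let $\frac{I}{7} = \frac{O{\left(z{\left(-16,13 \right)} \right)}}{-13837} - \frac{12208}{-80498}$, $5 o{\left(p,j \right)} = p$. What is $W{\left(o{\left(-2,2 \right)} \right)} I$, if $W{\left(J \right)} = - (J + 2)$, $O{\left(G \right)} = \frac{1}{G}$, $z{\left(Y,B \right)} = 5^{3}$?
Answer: $- \frac{591225082056}{348078383125} \approx -1.6985$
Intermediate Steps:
$z{\left(Y,B \right)} = 125$
$o{\left(p,j \right)} = \frac{p}{5}$
$W{\left(J \right)} = -2 - J$ ($W{\left(J \right)} = - (2 + J) = -2 - J$)
$I = \frac{73903135257}{69615676625}$ ($I = 7 \left(\frac{1}{125 \left(-13837\right)} - \frac{12208}{-80498}\right) = 7 \left(\frac{1}{125} \left(- \frac{1}{13837}\right) - - \frac{6104}{40249}\right) = 7 \left(- \frac{1}{1729625} + \frac{6104}{40249}\right) = 7 \cdot \frac{10557590751}{69615676625} = \frac{73903135257}{69615676625} \approx 1.0616$)
$W{\left(o{\left(-2,2 \right)} \right)} I = \left(-2 - \frac{1}{5} \left(-2\right)\right) \frac{73903135257}{69615676625} = \left(-2 - - \frac{2}{5}\right) \frac{73903135257}{69615676625} = \left(-2 + \frac{2}{5}\right) \frac{73903135257}{69615676625} = \left(- \frac{8}{5}\right) \frac{73903135257}{69615676625} = - \frac{591225082056}{348078383125}$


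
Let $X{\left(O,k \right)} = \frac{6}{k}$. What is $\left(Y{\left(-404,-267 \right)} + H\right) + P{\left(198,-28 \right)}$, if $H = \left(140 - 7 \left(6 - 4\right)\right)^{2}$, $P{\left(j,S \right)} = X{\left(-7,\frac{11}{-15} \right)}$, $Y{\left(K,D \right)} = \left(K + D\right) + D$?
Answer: $\frac{164228}{11} \approx 14930.0$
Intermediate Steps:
$Y{\left(K,D \right)} = K + 2 D$ ($Y{\left(K,D \right)} = \left(D + K\right) + D = K + 2 D$)
$P{\left(j,S \right)} = - \frac{90}{11}$ ($P{\left(j,S \right)} = \frac{6}{11 \frac{1}{-15}} = \frac{6}{11 \left(- \frac{1}{15}\right)} = \frac{6}{- \frac{11}{15}} = 6 \left(- \frac{15}{11}\right) = - \frac{90}{11}$)
$H = 15876$ ($H = \left(140 - 14\right)^{2} = 126^{2} = 15876$)
$\left(Y{\left(-404,-267 \right)} + H\right) + P{\left(198,-28 \right)} = \left(\left(-404 + 2 \left(-267\right)\right) + 15876\right) - \frac{90}{11} = \left(\left(-404 - 534\right) + 15876\right) - \frac{90}{11} = \left(-938 + 15876\right) - \frac{90}{11} = 14938 - \frac{90}{11} = \frac{164228}{11}$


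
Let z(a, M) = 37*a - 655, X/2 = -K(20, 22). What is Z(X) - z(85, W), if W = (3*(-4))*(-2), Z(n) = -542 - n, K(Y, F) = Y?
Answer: -2992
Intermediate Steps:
X = -40 (X = 2*(-1*20) = 2*(-20) = -40)
W = 24 (W = -12*(-2) = 24)
z(a, M) = -655 + 37*a
Z(X) - z(85, W) = (-542 - 1*(-40)) - (-655 + 37*85) = (-542 + 40) - (-655 + 3145) = -502 - 1*2490 = -502 - 2490 = -2992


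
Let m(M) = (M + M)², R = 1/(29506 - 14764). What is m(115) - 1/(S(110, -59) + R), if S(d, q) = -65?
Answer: 50690328842/958229 ≈ 52900.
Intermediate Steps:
R = 1/14742 ≈ 6.7833e-5
m(M) = 4*M² (m(M) = (2*M)² = 4*M²)
m(115) - 1/(S(110, -59) + R) = 4*115² - 1/(-65 + 1/14742) = 4*13225 - 1/(-958229/14742) = 52900 - 1*(-14742/958229) = 52900 + 14742/958229 = 50690328842/958229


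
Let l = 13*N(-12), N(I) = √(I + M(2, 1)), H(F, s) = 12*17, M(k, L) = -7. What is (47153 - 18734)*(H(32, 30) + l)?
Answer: 5797476 + 369447*I*√19 ≈ 5.7975e+6 + 1.6104e+6*I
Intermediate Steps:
H(F, s) = 204
N(I) = √(-7 + I) (N(I) = √(I - 7) = √(-7 + I))
l = 13*I*√19 (l = 13*√(-7 - 12) = 13*√(-19) = 13*(I*√19) = 13*I*√19 ≈ 56.666*I)
(47153 - 18734)*(H(32, 30) + l) = (47153 - 18734)*(204 + 13*I*√19) = 28419*(204 + 13*I*√19) = 5797476 + 369447*I*√19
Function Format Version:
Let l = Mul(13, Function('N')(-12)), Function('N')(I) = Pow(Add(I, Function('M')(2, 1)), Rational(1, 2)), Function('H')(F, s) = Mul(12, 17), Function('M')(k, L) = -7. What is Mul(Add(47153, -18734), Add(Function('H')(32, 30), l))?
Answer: Add(5797476, Mul(369447, I, Pow(19, Rational(1, 2)))) ≈ Add(5.7975e+6, Mul(1.6104e+6, I))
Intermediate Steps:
Function('H')(F, s) = 204
Function('N')(I) = Pow(Add(-7, I), Rational(1, 2)) (Function('N')(I) = Pow(Add(I, -7), Rational(1, 2)) = Pow(Add(-7, I), Rational(1, 2)))
l = Mul(13, I, Pow(19, Rational(1, 2))) (l = Mul(13, Pow(Add(-7, -12), Rational(1, 2))) = Mul(13, Pow(-19, Rational(1, 2))) = Mul(13, Mul(I, Pow(19, Rational(1, 2)))) = Mul(13, I, Pow(19, Rational(1, 2))) ≈ Mul(56.666, I))
Mul(Add(47153, -18734), Add(Function('H')(32, 30), l)) = Mul(Add(47153, -18734), Add(204, Mul(13, I, Pow(19, Rational(1, 2))))) = Mul(28419, Add(204, Mul(13, I, Pow(19, Rational(1, 2))))) = Add(5797476, Mul(369447, I, Pow(19, Rational(1, 2))))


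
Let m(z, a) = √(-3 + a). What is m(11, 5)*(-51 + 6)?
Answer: -45*√2 ≈ -63.640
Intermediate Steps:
m(11, 5)*(-51 + 6) = √(-3 + 5)*(-51 + 6) = √2*(-45) = -45*√2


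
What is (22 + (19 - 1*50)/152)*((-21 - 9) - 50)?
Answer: -33130/19 ≈ -1743.7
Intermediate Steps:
(22 + (19 - 1*50)/152)*((-21 - 9) - 50) = (22 + (19 - 50)*(1/152))*(-30 - 50) = (22 - 31*1/152)*(-80) = (22 - 31/152)*(-80) = (3313/152)*(-80) = -33130/19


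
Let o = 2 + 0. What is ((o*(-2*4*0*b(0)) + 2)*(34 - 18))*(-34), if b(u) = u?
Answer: -1088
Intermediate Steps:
o = 2
((o*(-2*4*0*b(0)) + 2)*(34 - 18))*(-34) = ((2*(-2*4*0*0) + 2)*(34 - 18))*(-34) = ((2*(-0*0) + 2)*16)*(-34) = ((2*(-2*0) + 2)*16)*(-34) = ((2*0 + 2)*16)*(-34) = ((0 + 2)*16)*(-34) = (2*16)*(-34) = 32*(-34) = -1088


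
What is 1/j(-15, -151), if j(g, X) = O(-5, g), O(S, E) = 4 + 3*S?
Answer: -1/11 ≈ -0.090909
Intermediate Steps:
j(g, X) = -11 (j(g, X) = 4 + 3*(-5) = 4 - 15 = -11)
1/j(-15, -151) = 1/(-11) = -1/11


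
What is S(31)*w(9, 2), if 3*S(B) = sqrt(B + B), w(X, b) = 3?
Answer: sqrt(62) ≈ 7.8740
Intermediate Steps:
S(B) = sqrt(2)*sqrt(B)/3 (S(B) = sqrt(B + B)/3 = sqrt(2*B)/3 = (sqrt(2)*sqrt(B))/3 = sqrt(2)*sqrt(B)/3)
S(31)*w(9, 2) = (sqrt(2)*sqrt(31)/3)*3 = (sqrt(62)/3)*3 = sqrt(62)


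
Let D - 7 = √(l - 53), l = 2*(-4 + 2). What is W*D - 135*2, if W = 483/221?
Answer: -56289/221 + 483*I*√57/221 ≈ -254.7 + 16.5*I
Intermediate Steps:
l = -4 (l = 2*(-2) = -4)
D = 7 + I*√57 (D = 7 + √(-4 - 53) = 7 + √(-57) = 7 + I*√57 ≈ 7.0 + 7.5498*I)
W = 483/221 (W = 483*(1/221) = 483/221 ≈ 2.1855)
W*D - 135*2 = 483*(7 + I*√57)/221 - 135*2 = (3381/221 + 483*I*√57/221) - 270 = -56289/221 + 483*I*√57/221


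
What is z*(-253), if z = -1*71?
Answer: 17963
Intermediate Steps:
z = -71
z*(-253) = -71*(-253) = 17963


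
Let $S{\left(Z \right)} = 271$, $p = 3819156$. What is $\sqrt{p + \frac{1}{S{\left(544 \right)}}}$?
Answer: $\frac{\sqrt{280482636067}}{271} \approx 1954.3$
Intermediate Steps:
$\sqrt{p + \frac{1}{S{\left(544 \right)}}} = \sqrt{3819156 + \frac{1}{271}} = \sqrt{\frac{1034991277}{271}} = \frac{\sqrt{280482636067}}{271}$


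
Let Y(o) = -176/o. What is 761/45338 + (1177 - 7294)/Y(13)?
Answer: 1802728517/3989744 ≈ 451.84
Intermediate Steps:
761/45338 + (1177 - 7294)/Y(13) = 761/45338 + (1177 - 7294)/((-176/13)) = 761*(1/45338) - 6117/((-176*1/13)) = 761/45338 - 6117/(-176/13) = 761/45338 - 6117*(-13/176) = 761/45338 + 79521/176 = 1802728517/3989744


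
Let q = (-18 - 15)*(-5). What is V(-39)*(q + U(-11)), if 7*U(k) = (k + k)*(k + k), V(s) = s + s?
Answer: -127842/7 ≈ -18263.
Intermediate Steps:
V(s) = 2*s
U(k) = 4*k**2/7 (U(k) = ((k + k)*(k + k))/7 = ((2*k)*(2*k))/7 = (4*k**2)/7 = 4*k**2/7)
q = 165 (q = -33*(-5) = 165)
V(-39)*(q + U(-11)) = (2*(-39))*(165 + (4/7)*(-11)**2) = -78*(165 + (4/7)*121) = -78*(165 + 484/7) = -78*1639/7 = -127842/7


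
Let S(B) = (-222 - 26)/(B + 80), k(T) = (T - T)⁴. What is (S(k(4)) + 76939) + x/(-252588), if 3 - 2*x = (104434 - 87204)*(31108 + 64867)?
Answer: 202599097327/2525880 ≈ 80209.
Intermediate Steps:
k(T) = 0 (k(T) = 0⁴ = 0)
S(B) = -248/(80 + B)
x = -1653649247/2 (x = 3/2 - (104434 - 87204)*(31108 + 64867)/2 = 3/2 - 8615*95975 = 3/2 - ½*1653649250 = 3/2 - 826824625 = -1653649247/2 ≈ -8.2682e+8)
(S(k(4)) + 76939) + x/(-252588) = (-248/(80 + 0) + 76939) - 1653649247/2/(-252588) = (-248/80 + 76939) - 1653649247/2*(-1/252588) = (-248*1/80 + 76939) + 1653649247/505176 = (-31/10 + 76939) + 1653649247/505176 = 769359/10 + 1653649247/505176 = 202599097327/2525880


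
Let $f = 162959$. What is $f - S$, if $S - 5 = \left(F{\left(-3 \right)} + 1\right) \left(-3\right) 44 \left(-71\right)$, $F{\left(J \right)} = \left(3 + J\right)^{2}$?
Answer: $153582$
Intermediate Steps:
$S = 9377$ ($S = 5 + \left(\left(3 - 3\right)^{2} + 1\right) \left(-3\right) 44 \left(-71\right) = 5 + \left(0^{2} + 1\right) \left(-3\right) 44 \left(-71\right) = 5 + \left(0 + 1\right) \left(-3\right) 44 \left(-71\right) = 5 + 1 \left(-3\right) 44 \left(-71\right) = 5 + \left(-3\right) 44 \left(-71\right) = 5 - -9372 = 5 + 9372 = 9377$)
$f - S = 162959 - 9377 = 153582$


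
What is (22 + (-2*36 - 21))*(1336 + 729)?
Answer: -146615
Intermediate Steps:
(22 + (-2*36 - 21))*(1336 + 729) = (22 + (-72 - 21))*2065 = (22 - 93)*2065 = -71*2065 = -146615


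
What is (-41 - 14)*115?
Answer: -6325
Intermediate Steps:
(-41 - 14)*115 = -55*115 = -6325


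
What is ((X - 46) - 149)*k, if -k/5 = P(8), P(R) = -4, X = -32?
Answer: -4540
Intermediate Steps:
k = 20 (k = -5*(-4) = 20)
((X - 46) - 149)*k = ((-32 - 46) - 149)*20 = (-78 - 149)*20 = -227*20 = -4540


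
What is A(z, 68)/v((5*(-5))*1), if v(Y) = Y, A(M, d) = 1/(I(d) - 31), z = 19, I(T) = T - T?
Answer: 1/775 ≈ 0.0012903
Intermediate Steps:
I(T) = 0
A(M, d) = -1/31 (A(M, d) = 1/(0 - 31) = 1/(-31) = -1/31)
A(z, 68)/v((5*(-5))*1) = -1/(31*((5*(-5))*1)) = -1/(31*((-25*1))) = -1/31/(-25) = -1/31*(-1/25) = 1/775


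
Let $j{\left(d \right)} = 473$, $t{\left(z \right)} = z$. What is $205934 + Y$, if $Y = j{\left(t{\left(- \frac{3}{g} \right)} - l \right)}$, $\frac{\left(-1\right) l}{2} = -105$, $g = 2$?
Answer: $206407$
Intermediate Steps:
$l = 210$ ($l = \left(-2\right) \left(-105\right) = 210$)
$Y = 473$
$205934 + Y = 205934 + 473 = 206407$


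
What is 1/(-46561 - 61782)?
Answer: -1/108343 ≈ -9.2299e-6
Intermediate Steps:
1/(-46561 - 61782) = 1/(-108343) = -1/108343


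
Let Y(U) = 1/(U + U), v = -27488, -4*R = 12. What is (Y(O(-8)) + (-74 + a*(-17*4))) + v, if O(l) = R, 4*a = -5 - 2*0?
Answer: -164863/6 ≈ -27477.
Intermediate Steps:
a = -5/4 (a = (-5 - 2*0)/4 = (-5 + 0)/4 = (1/4)*(-5) = -5/4 ≈ -1.2500)
R = -3 (R = -1/4*12 = -3)
O(l) = -3
Y(U) = 1/(2*U)
(Y(O(-8)) + (-74 + a*(-17*4))) + v = ((1/2)/(-3) + (-74 - (-85)*4/4)) - 27488 = ((1/2)*(-1/3) + (-74 - 5/4*(-68))) - 27488 = (-1/6 + (-74 + 85)) - 27488 = (-1/6 + 11) - 27488 = 65/6 - 27488 = -164863/6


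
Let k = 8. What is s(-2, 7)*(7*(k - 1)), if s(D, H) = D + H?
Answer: 245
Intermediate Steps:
s(-2, 7)*(7*(k - 1)) = (-2 + 7)*(7*(8 - 1)) = 5*(7*7) = 5*49 = 245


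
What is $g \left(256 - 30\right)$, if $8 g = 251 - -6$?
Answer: $\frac{29041}{4} \approx 7260.3$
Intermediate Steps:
$g = \frac{257}{8}$ ($g = \frac{251 - -6}{8} = \frac{251 + 6}{8} = \frac{1}{8} \cdot 257 = \frac{257}{8} \approx 32.125$)
$g \left(256 - 30\right) = \frac{257 \left(256 - 30\right)}{8} = \frac{257}{8} \cdot 226 = \frac{29041}{4}$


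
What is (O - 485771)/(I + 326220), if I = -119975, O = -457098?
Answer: -942869/206245 ≈ -4.5716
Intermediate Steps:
(O - 485771)/(I + 326220) = (-457098 - 485771)/(-119975 + 326220) = -942869/206245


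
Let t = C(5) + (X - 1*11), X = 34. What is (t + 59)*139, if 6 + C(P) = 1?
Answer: 10703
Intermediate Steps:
C(P) = -5 (C(P) = -6 + 1 = -5)
t = 18 (t = -5 + (34 - 1*11) = -5 + (34 - 11) = -5 + 23 = 18)
(t + 59)*139 = (18 + 59)*139 = 77*139 = 10703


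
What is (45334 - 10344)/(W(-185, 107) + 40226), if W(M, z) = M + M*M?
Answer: 17495/37133 ≈ 0.47114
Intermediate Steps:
W(M, z) = M + M²
(45334 - 10344)/(W(-185, 107) + 40226) = (45334 - 10344)/(-185*(1 - 185) + 40226) = 34990/(-185*(-184) + 40226) = 34990/(34040 + 40226) = 34990/74266 = 34990*(1/74266) = 17495/37133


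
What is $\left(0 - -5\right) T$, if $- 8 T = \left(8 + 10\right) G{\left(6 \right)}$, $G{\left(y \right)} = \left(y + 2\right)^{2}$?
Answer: $-720$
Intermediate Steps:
$G{\left(y \right)} = \left(2 + y\right)^{2}$
$T = -144$ ($T = - \frac{\left(8 + 10\right) \left(2 + 6\right)^{2}}{8} = - \frac{18 \cdot 8^{2}}{8} = - \frac{18 \cdot 64}{8} = \left(- \frac{1}{8}\right) 1152 = -144$)
$\left(0 - -5\right) T = \left(0 - -5\right) \left(-144\right) = \left(0 + 5\right) \left(-144\right) = 5 \left(-144\right) = -720$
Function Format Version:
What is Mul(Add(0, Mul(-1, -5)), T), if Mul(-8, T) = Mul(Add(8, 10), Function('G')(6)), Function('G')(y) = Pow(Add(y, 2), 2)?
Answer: -720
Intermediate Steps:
Function('G')(y) = Pow(Add(2, y), 2)
T = -144 (T = Mul(Rational(-1, 8), Mul(Add(8, 10), Pow(Add(2, 6), 2))) = Mul(Rational(-1, 8), Mul(18, Pow(8, 2))) = Mul(Rational(-1, 8), Mul(18, 64)) = Mul(Rational(-1, 8), 1152) = -144)
Mul(Add(0, Mul(-1, -5)), T) = Mul(Add(0, Mul(-1, -5)), -144) = Mul(Add(0, 5), -144) = Mul(5, -144) = -720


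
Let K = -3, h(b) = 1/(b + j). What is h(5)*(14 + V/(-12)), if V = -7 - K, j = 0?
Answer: 43/15 ≈ 2.8667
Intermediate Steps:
h(b) = 1/b (h(b) = 1/(b + 0) = 1/b)
V = -4 (V = -7 - 1*(-3) = -7 + 3 = -4)
h(5)*(14 + V/(-12)) = (14 - 4/(-12))/5 = (14 - 4*(-1/12))/5 = (14 + 1/3)/5 = (1/5)*(43/3) = 43/15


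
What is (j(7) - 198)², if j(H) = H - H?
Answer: 39204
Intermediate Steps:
j(H) = 0
(j(7) - 198)² = (0 - 198)² = (-198)² = 39204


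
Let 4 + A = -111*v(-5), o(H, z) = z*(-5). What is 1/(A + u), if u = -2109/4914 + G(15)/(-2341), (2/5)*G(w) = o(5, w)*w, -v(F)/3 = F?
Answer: -1917279/3198458075 ≈ -0.00059944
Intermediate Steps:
o(H, z) = -5*z
v(F) = -3*F
G(w) = -25*w²/2 (G(w) = 5*((-5*w)*w)/2 = 5*(-5*w²)/2 = -25*w²/2)
A = -1669 (A = -4 - (-333)*(-5) = -4 - 111*15 = -4 - 1665 = -1669)
u = 1480576/1917279 (u = -2109/4914 - 25/2*15²/(-2341) = -2109*1/4914 - 25/2*225*(-1/2341) = -703/1638 - 5625/2*(-1/2341) = -703/1638 + 5625/4682 = 1480576/1917279 ≈ 0.77223)
1/(A + u) = 1/(-1669 + 1480576/1917279) = 1/(-3198458075/1917279) = -1917279/3198458075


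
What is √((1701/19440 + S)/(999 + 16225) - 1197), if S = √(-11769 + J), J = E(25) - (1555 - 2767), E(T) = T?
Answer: √(-35510941116490 + 3444800*I*√2633)/172240 ≈ 8.6108e-5 + 34.598*I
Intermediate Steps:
J = 1237 (J = 25 - (1555 - 2767) = 25 - 1*(-1212) = 25 + 1212 = 1237)
S = 2*I*√2633 (S = √(-11769 + 1237) = √(-10532) = 2*I*√2633 ≈ 102.63*I)
√((1701/19440 + S)/(999 + 16225) - 1197) = √((1701/19440 + 2*I*√2633)/(999 + 16225) - 1197) = √((1701*(1/19440) + 2*I*√2633)/17224 - 1197) = √((7/80 + 2*I*√2633)*(1/17224) - 1197) = √((7/1377920 + I*√2633/8612) - 1197) = √(-1649370233/1377920 + I*√2633/8612)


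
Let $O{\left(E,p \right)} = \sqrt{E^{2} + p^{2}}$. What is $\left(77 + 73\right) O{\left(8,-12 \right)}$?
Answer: $600 \sqrt{13} \approx 2163.3$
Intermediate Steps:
$\left(77 + 73\right) O{\left(8,-12 \right)} = \left(77 + 73\right) \sqrt{8^{2} + \left(-12\right)^{2}} = 150 \sqrt{64 + 144} = 150 \sqrt{208} = 150 \cdot 4 \sqrt{13} = 600 \sqrt{13}$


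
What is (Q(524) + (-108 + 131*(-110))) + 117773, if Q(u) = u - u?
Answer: 103255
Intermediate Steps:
Q(u) = 0
(Q(524) + (-108 + 131*(-110))) + 117773 = (0 + (-108 + 131*(-110))) + 117773 = (0 + (-108 - 14410)) + 117773 = (0 - 14518) + 117773 = -14518 + 117773 = 103255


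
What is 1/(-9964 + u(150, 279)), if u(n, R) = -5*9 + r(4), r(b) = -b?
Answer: -1/10013 ≈ -9.9870e-5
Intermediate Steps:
u(n, R) = -49 (u(n, R) = -5*9 - 1*4 = -45 - 4 = -49)
1/(-9964 + u(150, 279)) = 1/(-9964 - 49) = 1/(-10013) = -1/10013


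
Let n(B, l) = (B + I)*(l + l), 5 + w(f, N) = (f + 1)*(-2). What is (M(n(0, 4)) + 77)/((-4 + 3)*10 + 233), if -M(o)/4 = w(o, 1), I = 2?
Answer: 233/223 ≈ 1.0448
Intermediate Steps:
w(f, N) = -7 - 2*f (w(f, N) = -5 + (f + 1)*(-2) = -5 + (1 + f)*(-2) = -5 + (-2 - 2*f) = -7 - 2*f)
n(B, l) = 2*l*(2 + B) (n(B, l) = (B + 2)*(l + l) = (2 + B)*(2*l) = 2*l*(2 + B))
M(o) = 28 + 8*o (M(o) = -4*(-7 - 2*o) = 28 + 8*o)
(M(n(0, 4)) + 77)/((-4 + 3)*10 + 233) = ((28 + 8*(2*4*(2 + 0))) + 77)/((-4 + 3)*10 + 233) = ((28 + 8*(2*4*2)) + 77)/(-1*10 + 233) = ((28 + 8*16) + 77)/(-10 + 233) = ((28 + 128) + 77)/223 = (156 + 77)*(1/223) = 233*(1/223) = 233/223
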